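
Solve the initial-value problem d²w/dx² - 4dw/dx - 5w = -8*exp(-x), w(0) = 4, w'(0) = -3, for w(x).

w = -exp(5*x)/18 + 73*exp(-x)/18 + 4*x*exp(-x)/3

Characteristic equation r² - 4r - 5 = 0 factors as (r + 1)(r - 5) = 0, so r = -1, 5.
Hence w_h = C1*exp(-x) + C2*exp(5*x).
Since exp(-x) solves the homogeneous equation (r = -1 is a root of multiplicity 1), multiply the trial by x. Try w_p = A*x*exp(-x). Substituting into the equation and dividing by exp(-x) gives A = 4/3, so w_p = 4*x*exp(-x)/3.
General solution: w = C1*exp(-x) + C2*exp(5*x) + 4*x*exp(-x)/3.
Apply the initial conditions: w(0) = C1 + C2 = 4 and w'(0) = 4/3 - C1 + 5*C2 = -3. Solving gives C1 = 73/18, C2 = -1/18.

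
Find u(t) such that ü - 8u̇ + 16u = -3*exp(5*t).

Characteristic equation r² - 8r + 16 = 0 has discriminant (-8)² - 4·(16) = 0, so r = 4 is a repeated root.
Hence u_h = (C1 + C2*t)*exp(4*t).
Try u_p = A*exp(5*t). Substituting into the equation and dividing by exp(5*t) gives A = -3, so u_p = -3*exp(5*t).

u = -3*exp(5*t) + C1*exp(4*t) + C2*t*exp(4*t)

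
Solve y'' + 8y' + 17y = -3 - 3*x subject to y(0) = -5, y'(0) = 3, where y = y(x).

Characteristic equation r² + 8r + 17 = 0 has discriminant (8)² - 4·(17) = -4 < 0, so r = -4 ± i.
Hence y_h = C1*cos(x)*exp(-4*x) + C2*exp(-4*x)*sin(x).
For the particular solution try y_p = A0 + A1*x. Substituting and matching coefficients of each power of x gives A0 = -27/289, A1 = -3/17, so y_p = -27/289 - 3*x/17.
General solution: y = -27/289 - 3*x/17 + C1*cos(x)*exp(-4*x) + C2*exp(-4*x)*sin(x).
Apply the initial conditions: y(0) = -27/289 + C1 = -5 and y'(0) = -3/17 + C2 - 4*C1 = 3. Solving gives C1 = -1418/289, C2 = -4754/289.

y = -27/289 - 3*x/17 - 4754*exp(-4*x)*sin(x)/289 - 1418*cos(x)*exp(-4*x)/289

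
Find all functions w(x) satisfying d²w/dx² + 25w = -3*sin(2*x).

Characteristic equation r² + 25 = 0 has discriminant (0)² - 4·(25) = -100 < 0, so r = ± 5i.
Hence w_h = C1*cos(5*x) + C2*sin(5*x).
Try w_p = A*cos(2*x) + B*sin(2*x). Substituting and equating the coefficients of cos(2x) and sin(2x) gives A = 0, B = -1/7, so w_p = -sin(2*x)/7.

w = -sin(2*x)/7 + C1*cos(5*x) + C2*sin(5*x)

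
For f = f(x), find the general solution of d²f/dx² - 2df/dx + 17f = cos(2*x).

Characteristic equation r² - 2r + 17 = 0 has discriminant (-2)² - 4·(17) = -64 < 0, so r = 1 ± 4i.
Hence f_h = C1*cos(4*x)*exp(x) + C2*exp(x)*sin(4*x).
Try f_p = A*cos(2*x) + B*sin(2*x). Substituting and equating the coefficients of cos(2x) and sin(2x) gives A = 13/185, B = -4/185, so f_p = -4*sin(2*x)/185 + 13*cos(2*x)/185.

f = -4*sin(2*x)/185 + 13*cos(2*x)/185 + C1*cos(4*x)*exp(x) + C2*exp(x)*sin(4*x)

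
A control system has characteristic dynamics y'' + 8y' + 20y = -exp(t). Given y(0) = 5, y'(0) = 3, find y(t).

y = -exp(t)/29 + 146*cos(2*t)*exp(-4*t)/29 + 336*exp(-4*t)*sin(2*t)/29

Characteristic equation r² + 8r + 20 = 0 has discriminant (8)² - 4·(20) = -16 < 0, so r = -4 ± 2i.
Hence y_h = C1*cos(2*t)*exp(-4*t) + C2*exp(-4*t)*sin(2*t).
Try y_p = A*exp(t). Substituting into the equation and dividing by exp(t) gives A = -1/29, so y_p = -exp(t)/29.
General solution: y = -exp(t)/29 + C1*cos(2*t)*exp(-4*t) + C2*exp(-4*t)*sin(2*t).
Apply the initial conditions: y(0) = -1/29 + C1 = 5 and y'(0) = -1/29 - 4*C1 + 2*C2 = 3. Solving gives C1 = 146/29, C2 = 336/29.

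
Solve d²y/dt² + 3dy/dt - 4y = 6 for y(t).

Characteristic equation r² + 3r - 4 = 0 factors as (r + 4)(r - 1) = 0, so r = -4, 1.
Hence y_h = C1*exp(-4*t) + C2*exp(t).
For the particular solution try y_p = A0. Substituting and matching coefficients of each power of t gives A0 = -3/2, so y_p = -3/2.

y = -3/2 + C1*exp(-4*t) + C2*exp(t)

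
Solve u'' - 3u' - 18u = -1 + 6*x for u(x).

Characteristic equation r² - 3r - 18 = 0 factors as (r + 3)(r - 6) = 0, so r = -3, 6.
Hence u_h = C1*exp(-3*x) + C2*exp(6*x).
For the particular solution try u_p = A0 + A1*x. Substituting and matching coefficients of each power of x gives A0 = 1/9, A1 = -1/3, so u_p = 1/9 - x/3.

u = 1/9 - x/3 + C1*exp(-3*x) + C2*exp(6*x)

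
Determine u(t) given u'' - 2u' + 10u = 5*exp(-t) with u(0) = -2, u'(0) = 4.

u = 5*exp(-t)/13 - 31*cos(3*t)*exp(t)/13 + 88*exp(t)*sin(3*t)/39

Characteristic equation r² - 2r + 10 = 0 has discriminant (-2)² - 4·(10) = -36 < 0, so r = 1 ± 3i.
Hence u_h = C1*cos(3*t)*exp(t) + C2*exp(t)*sin(3*t).
Try u_p = A*exp(-t). Substituting into the equation and dividing by exp(-t) gives A = 5/13, so u_p = 5*exp(-t)/13.
General solution: u = 5*exp(-t)/13 + C1*cos(3*t)*exp(t) + C2*exp(t)*sin(3*t).
Apply the initial conditions: u(0) = 5/13 + C1 = -2 and u'(0) = -5/13 + C1 + 3*C2 = 4. Solving gives C1 = -31/13, C2 = 88/39.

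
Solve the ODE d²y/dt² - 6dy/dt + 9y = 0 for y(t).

y = C1*exp(3*t) + C2*t*exp(3*t)

Characteristic equation r² - 6r + 9 = 0 has discriminant (-6)² - 4·(9) = 0, so r = 3 is a repeated root.
Hence y_h = (C1 + C2*t)*exp(3*t).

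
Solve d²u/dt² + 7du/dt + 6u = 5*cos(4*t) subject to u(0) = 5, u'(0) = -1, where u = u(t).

u = -89*exp(-6*t)/130 - 25*cos(4*t)/442 + 35*sin(4*t)/221 + 488*exp(-t)/85

Characteristic equation r² + 7r + 6 = 0 factors as (r + 6)(r + 1) = 0, so r = -6, -1.
Hence u_h = C1*exp(-6*t) + C2*exp(-t).
Try u_p = A*cos(4*t) + B*sin(4*t). Substituting and equating the coefficients of cos(4t) and sin(4t) gives A = -25/442, B = 35/221, so u_p = -25*cos(4*t)/442 + 35*sin(4*t)/221.
General solution: u = -25*cos(4*t)/442 + 35*sin(4*t)/221 + C1*exp(-6*t) + C2*exp(-t).
Apply the initial conditions: u(0) = -25/442 + C1 + C2 = 5 and u'(0) = 140/221 - C2 - 6*C1 = -1. Solving gives C1 = -89/130, C2 = 488/85.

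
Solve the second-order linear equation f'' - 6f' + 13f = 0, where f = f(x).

Characteristic equation r² - 6r + 13 = 0 has discriminant (-6)² - 4·(13) = -16 < 0, so r = 3 ± 2i.
Hence f_h = C1*cos(2*x)*exp(3*x) + C2*exp(3*x)*sin(2*x).

f = C1*cos(2*x)*exp(3*x) + C2*exp(3*x)*sin(2*x)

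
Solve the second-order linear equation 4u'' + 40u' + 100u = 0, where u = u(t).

u = C1*exp(-5*t) + C2*t*exp(-5*t)

Divide through by 4: u'' + 10u' + 25u = 0.
Characteristic equation r² + 10r + 25 = 0 has discriminant (10)² - 4·(25) = 0, so r = -5 is a repeated root.
Hence u_h = (C1 + C2*t)*exp(-5*t).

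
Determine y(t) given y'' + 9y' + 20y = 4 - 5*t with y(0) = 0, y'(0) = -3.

y = 5/16 + 4*exp(-5*t) - 69*exp(-4*t)/16 - t/4

Characteristic equation r² + 9r + 20 = 0 factors as (r + 4)(r + 5) = 0, so r = -4, -5.
Hence y_h = C1*exp(-4*t) + C2*exp(-5*t).
For the particular solution try y_p = A0 + A1*t. Substituting and matching coefficients of each power of t gives A0 = 5/16, A1 = -1/4, so y_p = 5/16 - t/4.
General solution: y = 5/16 - t/4 + C1*exp(-4*t) + C2*exp(-5*t).
Apply the initial conditions: y(0) = 5/16 + C1 + C2 = 0 and y'(0) = -1/4 - 5*C2 - 4*C1 = -3. Solving gives C1 = -69/16, C2 = 4.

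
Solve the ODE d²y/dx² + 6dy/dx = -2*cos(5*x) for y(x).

y = C2 - 12*sin(5*x)/305 + 2*cos(5*x)/61 + C1*exp(-6*x)

Characteristic equation r² + 6r = 0 factors as (r + 6)r = 0, so r = -6, 0.
Hence y_h = C1*exp(-6*x) + C2.
Try y_p = A*cos(5*x) + B*sin(5*x). Substituting and equating the coefficients of cos(5x) and sin(5x) gives A = 2/61, B = -12/305, so y_p = -12*sin(5*x)/305 + 2*cos(5*x)/61.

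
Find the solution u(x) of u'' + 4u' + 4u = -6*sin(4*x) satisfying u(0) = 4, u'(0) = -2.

Characteristic equation r² + 4r + 4 = 0 has discriminant (4)² - 4·(4) = 0, so r = -2 is a repeated root.
Hence u_h = (C1 + C2*x)*exp(-2*x).
Try u_p = A*cos(4*x) + B*sin(4*x). Substituting and equating the coefficients of cos(4x) and sin(4x) gives A = 6/25, B = 9/50, so u_p = 6*cos(4*x)/25 + 9*sin(4*x)/50.
General solution: u = 6*cos(4*x)/25 + 9*sin(4*x)/50 + C1*exp(-2*x) + C2*x*exp(-2*x).
Apply the initial conditions: u(0) = 6/25 + C1 = 4 and u'(0) = 18/25 + C2 - 2*C1 = -2. Solving gives C1 = 94/25, C2 = 24/5.

u = 6*cos(4*x)/25 + 9*sin(4*x)/50 + 94*exp(-2*x)/25 + 24*x*exp(-2*x)/5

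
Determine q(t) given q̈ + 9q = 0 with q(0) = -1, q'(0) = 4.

Characteristic equation r² + 9 = 0 has discriminant (0)² - 4·(9) = -36 < 0, so r = ± 3i.
Hence q_h = C1*cos(3*t) + C2*sin(3*t).
Apply the initial conditions: q(0) = C1 = -1 and q'(0) = 3*C2 = 4. Solving gives C1 = -1, C2 = 4/3.

q = -cos(3*t) + 4*sin(3*t)/3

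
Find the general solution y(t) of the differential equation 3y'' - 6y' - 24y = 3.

Divide through by 3: y'' - 2y' - 8y = 1.
Characteristic equation r² - 2r - 8 = 0 factors as (r + 2)(r - 4) = 0, so r = -2, 4.
Hence y_h = C1*exp(-2*t) + C2*exp(4*t).
For the particular solution try y_p = A0. Substituting and matching coefficients of each power of t gives A0 = -1/8, so y_p = -1/8.

y = -1/8 + C1*exp(-2*t) + C2*exp(4*t)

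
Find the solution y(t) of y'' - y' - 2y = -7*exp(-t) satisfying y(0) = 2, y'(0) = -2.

y = -7*exp(2*t)/9 + 25*exp(-t)/9 + 7*t*exp(-t)/3

Characteristic equation r² - r - 2 = 0 factors as (r - 2)(r + 1) = 0, so r = 2, -1.
Hence y_h = C1*exp(2*t) + C2*exp(-t).
Since exp(-t) solves the homogeneous equation (r = -1 is a root of multiplicity 1), multiply the trial by t. Try y_p = A*t*exp(-t). Substituting into the equation and dividing by exp(-t) gives A = 7/3, so y_p = 7*t*exp(-t)/3.
General solution: y = C1*exp(2*t) + C2*exp(-t) + 7*t*exp(-t)/3.
Apply the initial conditions: y(0) = C1 + C2 = 2 and y'(0) = 7/3 - C2 + 2*C1 = -2. Solving gives C1 = -7/9, C2 = 25/9.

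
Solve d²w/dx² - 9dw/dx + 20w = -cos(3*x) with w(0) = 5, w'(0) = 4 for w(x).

w = -549*exp(5*x)/34 - 11*cos(3*x)/850 + 27*sin(3*x)/850 + 529*exp(4*x)/25

Characteristic equation r² - 9r + 20 = 0 factors as (r - 4)(r - 5) = 0, so r = 4, 5.
Hence w_h = C1*exp(4*x) + C2*exp(5*x).
Try w_p = A*cos(3*x) + B*sin(3*x). Substituting and equating the coefficients of cos(3x) and sin(3x) gives A = -11/850, B = 27/850, so w_p = -11*cos(3*x)/850 + 27*sin(3*x)/850.
General solution: w = -11*cos(3*x)/850 + 27*sin(3*x)/850 + C1*exp(4*x) + C2*exp(5*x).
Apply the initial conditions: w(0) = -11/850 + C1 + C2 = 5 and w'(0) = 81/850 + 4*C1 + 5*C2 = 4. Solving gives C1 = 529/25, C2 = -549/34.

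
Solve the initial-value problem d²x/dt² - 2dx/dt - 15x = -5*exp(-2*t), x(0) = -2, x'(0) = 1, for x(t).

x = -2*exp(-3*t) - 5*exp(5*t)/7 + 5*exp(-2*t)/7

Characteristic equation r² - 2r - 15 = 0 factors as (r + 3)(r - 5) = 0, so r = -3, 5.
Hence x_h = C1*exp(-3*t) + C2*exp(5*t).
Try x_p = A*exp(-2*t). Substituting into the equation and dividing by exp(-2*t) gives A = 5/7, so x_p = 5*exp(-2*t)/7.
General solution: x = 5*exp(-2*t)/7 + C1*exp(-3*t) + C2*exp(5*t).
Apply the initial conditions: x(0) = 5/7 + C1 + C2 = -2 and x'(0) = -10/7 - 3*C1 + 5*C2 = 1. Solving gives C1 = -2, C2 = -5/7.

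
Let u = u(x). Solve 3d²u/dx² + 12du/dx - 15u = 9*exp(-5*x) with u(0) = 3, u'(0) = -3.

Divide through by 3: u'' + 4u' - 5u = 3*exp(-5*x).
Characteristic equation r² + 4r - 5 = 0 factors as (r - 1)(r + 5) = 0, so r = 1, -5.
Hence u_h = C1*exp(x) + C2*exp(-5*x).
Since exp(-5*x) solves the homogeneous equation (r = -5 is a root of multiplicity 1), multiply the trial by x. Try u_p = A*x*exp(-5*x). Substituting into the equation and dividing by exp(-5*x) gives A = -1/2, so u_p = -x*exp(-5*x)/2.
General solution: u = C1*exp(x) + C2*exp(-5*x) - x*exp(-5*x)/2.
Apply the initial conditions: u(0) = C1 + C2 = 3 and u'(0) = -1/2 + C1 - 5*C2 = -3. Solving gives C1 = 25/12, C2 = 11/12.

u = 11*exp(-5*x)/12 + 25*exp(x)/12 - x*exp(-5*x)/2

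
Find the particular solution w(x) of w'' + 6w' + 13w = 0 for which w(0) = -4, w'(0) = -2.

w = -7*exp(-3*x)*sin(2*x) - 4*cos(2*x)*exp(-3*x)

Characteristic equation r² + 6r + 13 = 0 has discriminant (6)² - 4·(13) = -16 < 0, so r = -3 ± 2i.
Hence w_h = C1*cos(2*x)*exp(-3*x) + C2*exp(-3*x)*sin(2*x).
Apply the initial conditions: w(0) = C1 = -4 and w'(0) = -3*C1 + 2*C2 = -2. Solving gives C1 = -4, C2 = -7.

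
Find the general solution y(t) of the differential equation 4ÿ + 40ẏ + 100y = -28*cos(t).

y = -42*cos(t)/169 - 35*sin(t)/338 + C1*exp(-5*t) + C2*t*exp(-5*t)

Divide through by 4: y'' + 10y' + 25y = -7*cos(t).
Characteristic equation r² + 10r + 25 = 0 has discriminant (10)² - 4·(25) = 0, so r = -5 is a repeated root.
Hence y_h = (C1 + C2*t)*exp(-5*t).
Try y_p = A*cos(t) + B*sin(t). Substituting and equating the coefficients of cos(t) and sin(t) gives A = -42/169, B = -35/338, so y_p = -42*cos(t)/169 - 35*sin(t)/338.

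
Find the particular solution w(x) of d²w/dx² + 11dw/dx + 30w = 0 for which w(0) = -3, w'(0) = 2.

w = -16*exp(-5*x) + 13*exp(-6*x)

Characteristic equation r² + 11r + 30 = 0 factors as (r + 6)(r + 5) = 0, so r = -6, -5.
Hence w_h = C1*exp(-6*x) + C2*exp(-5*x).
Apply the initial conditions: w(0) = C1 + C2 = -3 and w'(0) = -6*C1 - 5*C2 = 2. Solving gives C1 = 13, C2 = -16.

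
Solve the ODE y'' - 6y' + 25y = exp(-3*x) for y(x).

y = exp(-3*x)/52 + C1*cos(4*x)*exp(3*x) + C2*exp(3*x)*sin(4*x)

Characteristic equation r² - 6r + 25 = 0 has discriminant (-6)² - 4·(25) = -64 < 0, so r = 3 ± 4i.
Hence y_h = C1*cos(4*x)*exp(3*x) + C2*exp(3*x)*sin(4*x).
Try y_p = A*exp(-3*x). Substituting into the equation and dividing by exp(-3*x) gives A = 1/52, so y_p = exp(-3*x)/52.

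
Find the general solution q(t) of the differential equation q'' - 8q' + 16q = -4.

q = -1/4 + C1*exp(4*t) + C2*t*exp(4*t)

Characteristic equation r² - 8r + 16 = 0 has discriminant (-8)² - 4·(16) = 0, so r = 4 is a repeated root.
Hence q_h = (C1 + C2*t)*exp(4*t).
For the particular solution try q_p = A0. Substituting and matching coefficients of each power of t gives A0 = -1/4, so q_p = -1/4.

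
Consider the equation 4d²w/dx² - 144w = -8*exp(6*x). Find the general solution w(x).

Divide through by 4: w'' - 36w = -2*exp(6*x).
Characteristic equation r² - 36 = 0 factors as (r + 6)(r - 6) = 0, so r = -6, 6.
Hence w_h = C1*exp(-6*x) + C2*exp(6*x).
Since exp(6*x) solves the homogeneous equation (r = 6 is a root of multiplicity 1), multiply the trial by x. Try w_p = A*x*exp(6*x). Substituting into the equation and dividing by exp(6*x) gives A = -1/6, so w_p = -x*exp(6*x)/6.

w = C1*exp(-6*x) + C2*exp(6*x) - x*exp(6*x)/6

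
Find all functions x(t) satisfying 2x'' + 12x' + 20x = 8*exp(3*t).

Divide through by 2: x'' + 6x' + 10x = 4*exp(3*t).
Characteristic equation r² + 6r + 10 = 0 has discriminant (6)² - 4·(10) = -4 < 0, so r = -3 ± i.
Hence x_h = C1*cos(t)*exp(-3*t) + C2*exp(-3*t)*sin(t).
Try x_p = A*exp(3*t). Substituting into the equation and dividing by exp(3*t) gives A = 4/37, so x_p = 4*exp(3*t)/37.

x = 4*exp(3*t)/37 + C1*cos(t)*exp(-3*t) + C2*exp(-3*t)*sin(t)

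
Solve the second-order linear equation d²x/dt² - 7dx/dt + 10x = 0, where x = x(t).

Characteristic equation r² - 7r + 10 = 0 factors as (r - 5)(r - 2) = 0, so r = 5, 2.
Hence x_h = C1*exp(5*t) + C2*exp(2*t).

x = C1*exp(5*t) + C2*exp(2*t)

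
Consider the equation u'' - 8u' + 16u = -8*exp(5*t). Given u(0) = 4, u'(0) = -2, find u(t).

u = -8*exp(5*t) + 12*exp(4*t) - 10*t*exp(4*t)

Characteristic equation r² - 8r + 16 = 0 has discriminant (-8)² - 4·(16) = 0, so r = 4 is a repeated root.
Hence u_h = (C1 + C2*t)*exp(4*t).
Try u_p = A*exp(5*t). Substituting into the equation and dividing by exp(5*t) gives A = -8, so u_p = -8*exp(5*t).
General solution: u = -8*exp(5*t) + C1*exp(4*t) + C2*t*exp(4*t).
Apply the initial conditions: u(0) = -8 + C1 = 4 and u'(0) = -40 + C2 + 4*C1 = -2. Solving gives C1 = 12, C2 = -10.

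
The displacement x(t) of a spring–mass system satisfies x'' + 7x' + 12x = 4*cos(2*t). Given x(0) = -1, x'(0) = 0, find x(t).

x = -64*exp(-3*t)/13 + 8*cos(2*t)/65 + 14*sin(2*t)/65 + 19*exp(-4*t)/5

Characteristic equation r² + 7r + 12 = 0 factors as (r + 3)(r + 4) = 0, so r = -3, -4.
Hence x_h = C1*exp(-3*t) + C2*exp(-4*t).
Try x_p = A*cos(2*t) + B*sin(2*t). Substituting and equating the coefficients of cos(2t) and sin(2t) gives A = 8/65, B = 14/65, so x_p = 8*cos(2*t)/65 + 14*sin(2*t)/65.
General solution: x = 8*cos(2*t)/65 + 14*sin(2*t)/65 + C1*exp(-3*t) + C2*exp(-4*t).
Apply the initial conditions: x(0) = 8/65 + C1 + C2 = -1 and x'(0) = 28/65 - 4*C2 - 3*C1 = 0. Solving gives C1 = -64/13, C2 = 19/5.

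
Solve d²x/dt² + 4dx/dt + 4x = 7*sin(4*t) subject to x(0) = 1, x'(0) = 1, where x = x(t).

x = -21*sin(4*t)/100 - 7*cos(4*t)/25 + 32*exp(-2*t)/25 + 22*t*exp(-2*t)/5

Characteristic equation r² + 4r + 4 = 0 has discriminant (4)² - 4·(4) = 0, so r = -2 is a repeated root.
Hence x_h = (C1 + C2*t)*exp(-2*t).
Try x_p = A*cos(4*t) + B*sin(4*t). Substituting and equating the coefficients of cos(4t) and sin(4t) gives A = -7/25, B = -21/100, so x_p = -21*sin(4*t)/100 - 7*cos(4*t)/25.
General solution: x = -21*sin(4*t)/100 - 7*cos(4*t)/25 + C1*exp(-2*t) + C2*t*exp(-2*t).
Apply the initial conditions: x(0) = -7/25 + C1 = 1 and x'(0) = -21/25 + C2 - 2*C1 = 1. Solving gives C1 = 32/25, C2 = 22/5.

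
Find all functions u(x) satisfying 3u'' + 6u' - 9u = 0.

u = C1*exp(-3*x) + C2*exp(x)

Divide through by 3: u'' + 2u' - 3u = 0.
Characteristic equation r² + 2r - 3 = 0 factors as (r + 3)(r - 1) = 0, so r = -3, 1.
Hence u_h = C1*exp(-3*x) + C2*exp(x).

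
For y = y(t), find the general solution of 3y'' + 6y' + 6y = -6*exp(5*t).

y = -2*exp(5*t)/37 + C1*cos(t)*exp(-t) + C2*exp(-t)*sin(t)

Divide through by 3: y'' + 2y' + 2y = -2*exp(5*t).
Characteristic equation r² + 2r + 2 = 0 has discriminant (2)² - 4·(2) = -4 < 0, so r = -1 ± i.
Hence y_h = C1*cos(t)*exp(-t) + C2*exp(-t)*sin(t).
Try y_p = A*exp(5*t). Substituting into the equation and dividing by exp(5*t) gives A = -2/37, so y_p = -2*exp(5*t)/37.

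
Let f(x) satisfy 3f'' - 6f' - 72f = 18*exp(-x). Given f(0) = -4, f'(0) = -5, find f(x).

f = -141*exp(6*x)/70 - 17*exp(-4*x)/10 - 2*exp(-x)/7

Divide through by 3: f'' - 2f' - 24f = 6*exp(-x).
Characteristic equation r² - 2r - 24 = 0 factors as (r - 6)(r + 4) = 0, so r = 6, -4.
Hence f_h = C1*exp(6*x) + C2*exp(-4*x).
Try f_p = A*exp(-x). Substituting into the equation and dividing by exp(-x) gives A = -2/7, so f_p = -2*exp(-x)/7.
General solution: f = -2*exp(-x)/7 + C1*exp(6*x) + C2*exp(-4*x).
Apply the initial conditions: f(0) = -2/7 + C1 + C2 = -4 and f'(0) = 2/7 - 4*C2 + 6*C1 = -5. Solving gives C1 = -141/70, C2 = -17/10.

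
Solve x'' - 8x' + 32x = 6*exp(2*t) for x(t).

Characteristic equation r² - 8r + 32 = 0 has discriminant (-8)² - 4·(32) = -64 < 0, so r = 4 ± 4i.
Hence x_h = C1*cos(4*t)*exp(4*t) + C2*exp(4*t)*sin(4*t).
Try x_p = A*exp(2*t). Substituting into the equation and dividing by exp(2*t) gives A = 3/10, so x_p = 3*exp(2*t)/10.

x = 3*exp(2*t)/10 + C1*cos(4*t)*exp(4*t) + C2*exp(4*t)*sin(4*t)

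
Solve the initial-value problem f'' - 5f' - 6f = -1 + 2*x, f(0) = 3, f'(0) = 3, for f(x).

Characteristic equation r² - 5r - 6 = 0 factors as (r - 6)(r + 1) = 0, so r = 6, -1.
Hence f_h = C1*exp(6*x) + C2*exp(-x).
For the particular solution try f_p = A0 + A1*x. Substituting and matching coefficients of each power of x gives A0 = 4/9, A1 = -1/3, so f_p = 4/9 - x/3.
General solution: f = 4/9 - x/3 + C1*exp(6*x) + C2*exp(-x).
Apply the initial conditions: f(0) = 4/9 + C1 + C2 = 3 and f'(0) = -1/3 - C2 + 6*C1 = 3. Solving gives C1 = 53/63, C2 = 12/7.

f = 4/9 - x/3 + 12*exp(-x)/7 + 53*exp(6*x)/63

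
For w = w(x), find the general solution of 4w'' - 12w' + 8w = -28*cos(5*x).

w = 105*sin(5*x)/754 + 161*cos(5*x)/754 + C1*exp(2*x) + C2*exp(x)

Divide through by 4: w'' - 3w' + 2w = -7*cos(5*x).
Characteristic equation r² - 3r + 2 = 0 factors as (r - 2)(r - 1) = 0, so r = 2, 1.
Hence w_h = C1*exp(2*x) + C2*exp(x).
Try w_p = A*cos(5*x) + B*sin(5*x). Substituting and equating the coefficients of cos(5x) and sin(5x) gives A = 161/754, B = 105/754, so w_p = 105*sin(5*x)/754 + 161*cos(5*x)/754.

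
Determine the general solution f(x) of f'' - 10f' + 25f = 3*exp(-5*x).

f = 3*exp(-5*x)/100 + C1*exp(5*x) + C2*x*exp(5*x)

Characteristic equation r² - 10r + 25 = 0 has discriminant (-10)² - 4·(25) = 0, so r = 5 is a repeated root.
Hence f_h = (C1 + C2*x)*exp(5*x).
Try f_p = A*exp(-5*x). Substituting into the equation and dividing by exp(-5*x) gives A = 3/100, so f_p = 3*exp(-5*x)/100.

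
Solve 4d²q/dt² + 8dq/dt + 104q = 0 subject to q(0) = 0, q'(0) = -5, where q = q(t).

Divide through by 4: q'' + 2q' + 26q = 0.
Characteristic equation r² + 2r + 26 = 0 has discriminant (2)² - 4·(26) = -100 < 0, so r = -1 ± 5i.
Hence q_h = C1*cos(5*t)*exp(-t) + C2*exp(-t)*sin(5*t).
Apply the initial conditions: q(0) = C1 = 0 and q'(0) = -C1 + 5*C2 = -5. Solving gives C1 = 0, C2 = -1.

q = -exp(-t)*sin(5*t)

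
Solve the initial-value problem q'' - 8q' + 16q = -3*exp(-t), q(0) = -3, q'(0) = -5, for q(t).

Characteristic equation r² - 8r + 16 = 0 has discriminant (-8)² - 4·(16) = 0, so r = 4 is a repeated root.
Hence q_h = (C1 + C2*t)*exp(4*t).
Try q_p = A*exp(-t). Substituting into the equation and dividing by exp(-t) gives A = -3/25, so q_p = -3*exp(-t)/25.
General solution: q = -3*exp(-t)/25 + C1*exp(4*t) + C2*t*exp(4*t).
Apply the initial conditions: q(0) = -3/25 + C1 = -3 and q'(0) = 3/25 + C2 + 4*C1 = -5. Solving gives C1 = -72/25, C2 = 32/5.

q = -72*exp(4*t)/25 - 3*exp(-t)/25 + 32*t*exp(4*t)/5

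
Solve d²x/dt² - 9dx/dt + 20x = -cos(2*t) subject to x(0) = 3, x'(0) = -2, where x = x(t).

x = -411*exp(5*t)/29 - 4*cos(2*t)/145 + 9*sin(2*t)/290 + 86*exp(4*t)/5

Characteristic equation r² - 9r + 20 = 0 factors as (r - 4)(r - 5) = 0, so r = 4, 5.
Hence x_h = C1*exp(4*t) + C2*exp(5*t).
Try x_p = A*cos(2*t) + B*sin(2*t). Substituting and equating the coefficients of cos(2t) and sin(2t) gives A = -4/145, B = 9/290, so x_p = -4*cos(2*t)/145 + 9*sin(2*t)/290.
General solution: x = -4*cos(2*t)/145 + 9*sin(2*t)/290 + C1*exp(4*t) + C2*exp(5*t).
Apply the initial conditions: x(0) = -4/145 + C1 + C2 = 3 and x'(0) = 9/145 + 4*C1 + 5*C2 = -2. Solving gives C1 = 86/5, C2 = -411/29.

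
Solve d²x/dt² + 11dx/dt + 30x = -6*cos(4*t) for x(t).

Characteristic equation r² + 11r + 30 = 0 factors as (r + 5)(r + 6) = 0, so r = -5, -6.
Hence x_h = C1*exp(-5*t) + C2*exp(-6*t).
Try x_p = A*cos(4*t) + B*sin(4*t). Substituting and equating the coefficients of cos(4t) and sin(4t) gives A = -21/533, B = -66/533, so x_p = -66*sin(4*t)/533 - 21*cos(4*t)/533.

x = -66*sin(4*t)/533 - 21*cos(4*t)/533 + C1*exp(-5*t) + C2*exp(-6*t)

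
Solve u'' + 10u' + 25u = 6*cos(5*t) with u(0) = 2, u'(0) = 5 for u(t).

u = 2*exp(-5*t) + 3*sin(5*t)/25 + 72*t*exp(-5*t)/5

Characteristic equation r² + 10r + 25 = 0 has discriminant (10)² - 4·(25) = 0, so r = -5 is a repeated root.
Hence u_h = (C1 + C2*t)*exp(-5*t).
Try u_p = A*cos(5*t) + B*sin(5*t). Substituting and equating the coefficients of cos(5t) and sin(5t) gives A = 0, B = 3/25, so u_p = 3*sin(5*t)/25.
General solution: u = 3*sin(5*t)/25 + C1*exp(-5*t) + C2*t*exp(-5*t).
Apply the initial conditions: u(0) = C1 = 2 and u'(0) = 3/5 + C2 - 5*C1 = 5. Solving gives C1 = 2, C2 = 72/5.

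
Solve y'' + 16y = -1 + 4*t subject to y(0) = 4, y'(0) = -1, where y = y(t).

Characteristic equation r² + 16 = 0 has discriminant (0)² - 4·(16) = -64 < 0, so r = ± 4i.
Hence y_h = C1*cos(4*t) + C2*sin(4*t).
For the particular solution try y_p = A0 + A1*t. Substituting and matching coefficients of each power of t gives A0 = -1/16, A1 = 1/4, so y_p = -1/16 + t/4.
General solution: y = -1/16 + t/4 + C1*cos(4*t) + C2*sin(4*t).
Apply the initial conditions: y(0) = -1/16 + C1 = 4 and y'(0) = 1/4 + 4*C2 = -1. Solving gives C1 = 65/16, C2 = -5/16.

y = -1/16 - 5*sin(4*t)/16 + t/4 + 65*cos(4*t)/16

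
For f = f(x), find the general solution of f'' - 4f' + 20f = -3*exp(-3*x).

f = -3*exp(-3*x)/41 + C1*cos(4*x)*exp(2*x) + C2*exp(2*x)*sin(4*x)

Characteristic equation r² - 4r + 20 = 0 has discriminant (-4)² - 4·(20) = -64 < 0, so r = 2 ± 4i.
Hence f_h = C1*cos(4*x)*exp(2*x) + C2*exp(2*x)*sin(4*x).
Try f_p = A*exp(-3*x). Substituting into the equation and dividing by exp(-3*x) gives A = -3/41, so f_p = -3*exp(-3*x)/41.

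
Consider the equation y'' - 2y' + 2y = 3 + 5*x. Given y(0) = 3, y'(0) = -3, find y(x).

Characteristic equation r² - 2r + 2 = 0 has discriminant (-2)² - 4·(2) = -4 < 0, so r = 1 ± i.
Hence y_h = C1*cos(x)*exp(x) + C2*exp(x)*sin(x).
For the particular solution try y_p = A0 + A1*x. Substituting and matching coefficients of each power of x gives A0 = 4, A1 = 5/2, so y_p = 4 + 5*x/2.
General solution: y = 4 + 5*x/2 + C1*cos(x)*exp(x) + C2*exp(x)*sin(x).
Apply the initial conditions: y(0) = 4 + C1 = 3 and y'(0) = 5/2 + C1 + C2 = -3. Solving gives C1 = -1, C2 = -9/2.

y = 4 + 5*x/2 - cos(x)*exp(x) - 9*exp(x)*sin(x)/2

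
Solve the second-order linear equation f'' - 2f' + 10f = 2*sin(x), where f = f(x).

f = 4*cos(x)/85 + 18*sin(x)/85 + C1*cos(3*x)*exp(x) + C2*exp(x)*sin(3*x)

Characteristic equation r² - 2r + 10 = 0 has discriminant (-2)² - 4·(10) = -36 < 0, so r = 1 ± 3i.
Hence f_h = C1*cos(3*x)*exp(x) + C2*exp(x)*sin(3*x).
Try f_p = A*cos(x) + B*sin(x). Substituting and equating the coefficients of cos(x) and sin(x) gives A = 4/85, B = 18/85, so f_p = 4*cos(x)/85 + 18*sin(x)/85.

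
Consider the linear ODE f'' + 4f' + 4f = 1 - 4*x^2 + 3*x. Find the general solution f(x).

f = -2 - x**2 + 11*x/4 + C1*exp(-2*x) + C2*x*exp(-2*x)

Characteristic equation r² + 4r + 4 = 0 has discriminant (4)² - 4·(4) = 0, so r = -2 is a repeated root.
Hence f_h = (C1 + C2*x)*exp(-2*x).
For the particular solution try f_p = A0 + A1*x + A2*x^2. Substituting and matching coefficients of each power of x gives A0 = -2, A1 = 11/4, A2 = -1, so f_p = -2 - x^2 + 11*x/4.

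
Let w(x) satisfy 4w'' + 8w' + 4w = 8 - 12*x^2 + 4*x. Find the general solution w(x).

w = -18 - 3*x**2 + 13*x + C1*exp(-x) + C2*x*exp(-x)

Divide through by 4: w'' + 2w' + w = 2 + x - 3*x^2.
Characteristic equation r² + 2r + 1 = 0 has discriminant (2)² - 4·(1) = 0, so r = -1 is a repeated root.
Hence w_h = (C1 + C2*x)*exp(-x).
For the particular solution try w_p = A0 + A1*x + A2*x^2. Substituting and matching coefficients of each power of x gives A0 = -18, A1 = 13, A2 = -3, so w_p = -18 - 3*x^2 + 13*x.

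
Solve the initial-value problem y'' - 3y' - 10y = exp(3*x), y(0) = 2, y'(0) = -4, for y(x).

y = -exp(3*x)/10 + exp(5*x)/14 + 71*exp(-2*x)/35

Characteristic equation r² - 3r - 10 = 0 factors as (r + 2)(r - 5) = 0, so r = -2, 5.
Hence y_h = C1*exp(-2*x) + C2*exp(5*x).
Try y_p = A*exp(3*x). Substituting into the equation and dividing by exp(3*x) gives A = -1/10, so y_p = -exp(3*x)/10.
General solution: y = -exp(3*x)/10 + C1*exp(-2*x) + C2*exp(5*x).
Apply the initial conditions: y(0) = -1/10 + C1 + C2 = 2 and y'(0) = -3/10 - 2*C1 + 5*C2 = -4. Solving gives C1 = 71/35, C2 = 1/14.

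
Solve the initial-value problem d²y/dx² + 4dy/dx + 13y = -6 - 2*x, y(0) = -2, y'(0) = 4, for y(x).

y = -70/169 - 2*x/13 - 268*cos(3*x)*exp(-2*x)/169 + 166*exp(-2*x)*sin(3*x)/507

Characteristic equation r² + 4r + 13 = 0 has discriminant (4)² - 4·(13) = -36 < 0, so r = -2 ± 3i.
Hence y_h = C1*cos(3*x)*exp(-2*x) + C2*exp(-2*x)*sin(3*x).
For the particular solution try y_p = A0 + A1*x. Substituting and matching coefficients of each power of x gives A0 = -70/169, A1 = -2/13, so y_p = -70/169 - 2*x/13.
General solution: y = -70/169 - 2*x/13 + C1*cos(3*x)*exp(-2*x) + C2*exp(-2*x)*sin(3*x).
Apply the initial conditions: y(0) = -70/169 + C1 = -2 and y'(0) = -2/13 - 2*C1 + 3*C2 = 4. Solving gives C1 = -268/169, C2 = 166/507.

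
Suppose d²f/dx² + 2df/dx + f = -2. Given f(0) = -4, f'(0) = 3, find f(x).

Characteristic equation r² + 2r + 1 = 0 has discriminant (2)² - 4·(1) = 0, so r = -1 is a repeated root.
Hence f_h = (C1 + C2*x)*exp(-x).
For the particular solution try f_p = A0. Substituting and matching coefficients of each power of x gives A0 = -2, so f_p = -2.
General solution: f = -2 + C1*exp(-x) + C2*x*exp(-x).
Apply the initial conditions: f(0) = -2 + C1 = -4 and f'(0) = C2 - C1 = 3. Solving gives C1 = -2, C2 = 1.

f = -2 - 2*exp(-x) + x*exp(-x)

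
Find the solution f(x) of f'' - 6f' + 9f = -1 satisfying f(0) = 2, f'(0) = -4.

Characteristic equation r² - 6r + 9 = 0 has discriminant (-6)² - 4·(9) = 0, so r = 3 is a repeated root.
Hence f_h = (C1 + C2*x)*exp(3*x).
For the particular solution try f_p = A0. Substituting and matching coefficients of each power of x gives A0 = -1/9, so f_p = -1/9.
General solution: f = -1/9 + C1*exp(3*x) + C2*x*exp(3*x).
Apply the initial conditions: f(0) = -1/9 + C1 = 2 and f'(0) = C2 + 3*C1 = -4. Solving gives C1 = 19/9, C2 = -31/3.

f = -1/9 + 19*exp(3*x)/9 - 31*x*exp(3*x)/3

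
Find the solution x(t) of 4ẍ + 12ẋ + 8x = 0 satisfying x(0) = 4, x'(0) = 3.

x = -7*exp(-2*t) + 11*exp(-t)

Divide through by 4: x'' + 3x' + 2x = 0.
Characteristic equation r² + 3r + 2 = 0 factors as (r + 2)(r + 1) = 0, so r = -2, -1.
Hence x_h = C1*exp(-2*t) + C2*exp(-t).
Apply the initial conditions: x(0) = C1 + C2 = 4 and x'(0) = -C2 - 2*C1 = 3. Solving gives C1 = -7, C2 = 11.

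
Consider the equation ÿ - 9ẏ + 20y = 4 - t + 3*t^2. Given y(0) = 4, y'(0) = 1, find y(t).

Characteristic equation r² - 9r + 20 = 0 factors as (r - 5)(r - 4) = 0, so r = 5, 4.
Hence y_h = C1*exp(5*t) + C2*exp(4*t).
For the particular solution try y_p = A0 + A1*t + A2*t^2. Substituting and matching coefficients of each power of t gives A0 = 893/4000, A1 = 17/200, A2 = 3/20, so y_p = 893/4000 + 3*t^2/20 + 17*t/200.
General solution: y = 893/4000 + 3*t^2/20 + 17*t/200 + C1*exp(5*t) + C2*exp(4*t).
Apply the initial conditions: y(0) = 893/4000 + C1 + C2 = 4 and y'(0) = 17/200 + 4*C2 + 5*C1 = 1. Solving gives C1 = -1774/125, C2 = 575/32.

y = 893/4000 - 1774*exp(5*t)/125 + 3*t**2/20 + 17*t/200 + 575*exp(4*t)/32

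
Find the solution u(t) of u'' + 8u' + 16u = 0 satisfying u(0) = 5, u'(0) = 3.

Characteristic equation r² + 8r + 16 = 0 has discriminant (8)² - 4·(16) = 0, so r = -4 is a repeated root.
Hence u_h = (C1 + C2*t)*exp(-4*t).
Apply the initial conditions: u(0) = C1 = 5 and u'(0) = C2 - 4*C1 = 3. Solving gives C1 = 5, C2 = 23.

u = 5*exp(-4*t) + 23*t*exp(-4*t)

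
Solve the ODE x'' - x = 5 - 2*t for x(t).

x = -5 + 2*t + C1*exp(t) + C2*exp(-t)

Characteristic equation r² - 1 = 0 factors as (r - 1)(r + 1) = 0, so r = 1, -1.
Hence x_h = C1*exp(t) + C2*exp(-t).
For the particular solution try x_p = A0 + A1*t. Substituting and matching coefficients of each power of t gives A0 = -5, A1 = 2, so x_p = -5 + 2*t.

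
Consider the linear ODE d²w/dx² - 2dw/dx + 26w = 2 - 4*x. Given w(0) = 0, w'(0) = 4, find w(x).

w = 11/169 - 2*x/13 - 11*cos(5*x)*exp(x)/169 + 713*exp(x)*sin(5*x)/845

Characteristic equation r² - 2r + 26 = 0 has discriminant (-2)² - 4·(26) = -100 < 0, so r = 1 ± 5i.
Hence w_h = C1*cos(5*x)*exp(x) + C2*exp(x)*sin(5*x).
For the particular solution try w_p = A0 + A1*x. Substituting and matching coefficients of each power of x gives A0 = 11/169, A1 = -2/13, so w_p = 11/169 - 2*x/13.
General solution: w = 11/169 - 2*x/13 + C1*cos(5*x)*exp(x) + C2*exp(x)*sin(5*x).
Apply the initial conditions: w(0) = 11/169 + C1 = 0 and w'(0) = -2/13 + C1 + 5*C2 = 4. Solving gives C1 = -11/169, C2 = 713/845.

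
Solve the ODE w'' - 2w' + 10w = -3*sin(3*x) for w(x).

Characteristic equation r² - 2r + 10 = 0 has discriminant (-2)² - 4·(10) = -36 < 0, so r = 1 ± 3i.
Hence w_h = C1*cos(3*x)*exp(x) + C2*exp(x)*sin(3*x).
Try w_p = A*cos(3*x) + B*sin(3*x). Substituting and equating the coefficients of cos(3x) and sin(3x) gives A = -18/37, B = -3/37, so w_p = -18*cos(3*x)/37 - 3*sin(3*x)/37.

w = -18*cos(3*x)/37 - 3*sin(3*x)/37 + C1*cos(3*x)*exp(x) + C2*exp(x)*sin(3*x)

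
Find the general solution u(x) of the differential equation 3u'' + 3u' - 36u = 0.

u = C1*exp(-4*x) + C2*exp(3*x)

Divide through by 3: u'' + u' - 12u = 0.
Characteristic equation r² + r - 12 = 0 factors as (r + 4)(r - 3) = 0, so r = -4, 3.
Hence u_h = C1*exp(-4*x) + C2*exp(3*x).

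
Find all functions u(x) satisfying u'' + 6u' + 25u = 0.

u = C1*cos(4*x)*exp(-3*x) + C2*exp(-3*x)*sin(4*x)

Characteristic equation r² + 6r + 25 = 0 has discriminant (6)² - 4·(25) = -64 < 0, so r = -3 ± 4i.
Hence u_h = C1*cos(4*x)*exp(-3*x) + C2*exp(-3*x)*sin(4*x).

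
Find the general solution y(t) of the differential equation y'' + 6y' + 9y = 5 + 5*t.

y = 5/27 + 5*t/9 + C1*exp(-3*t) + C2*t*exp(-3*t)

Characteristic equation r² + 6r + 9 = 0 has discriminant (6)² - 4·(9) = 0, so r = -3 is a repeated root.
Hence y_h = (C1 + C2*t)*exp(-3*t).
For the particular solution try y_p = A0 + A1*t. Substituting and matching coefficients of each power of t gives A0 = 5/27, A1 = 5/9, so y_p = 5/27 + 5*t/9.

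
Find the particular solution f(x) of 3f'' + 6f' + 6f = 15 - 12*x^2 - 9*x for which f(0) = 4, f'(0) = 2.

Divide through by 3: f'' + 2f' + 2f = 5 - 4*x^2 - 3*x.
Characteristic equation r² + 2r + 2 = 0 has discriminant (2)² - 4·(2) = -4 < 0, so r = -1 ± i.
Hence f_h = C1*cos(x)*exp(-x) + C2*exp(-x)*sin(x).
For the particular solution try f_p = A0 + A1*x + A2*x^2. Substituting and matching coefficients of each power of x gives A0 = 2, A1 = 5/2, A2 = -2, so f_p = 2 - 2*x^2 + 5*x/2.
General solution: f = 2 - 2*x^2 + 5*x/2 + C1*cos(x)*exp(-x) + C2*exp(-x)*sin(x).
Apply the initial conditions: f(0) = 2 + C1 = 4 and f'(0) = 5/2 + C2 - C1 = 2. Solving gives C1 = 2, C2 = 3/2.

f = 2 - 2*x**2 + 5*x/2 + 2*cos(x)*exp(-x) + 3*exp(-x)*sin(x)/2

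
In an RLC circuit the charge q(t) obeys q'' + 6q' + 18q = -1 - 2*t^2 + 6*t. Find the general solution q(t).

q = -29/162 - t**2/9 + 11*t/27 + C1*cos(3*t)*exp(-3*t) + C2*exp(-3*t)*sin(3*t)

Characteristic equation r² + 6r + 18 = 0 has discriminant (6)² - 4·(18) = -36 < 0, so r = -3 ± 3i.
Hence q_h = C1*cos(3*t)*exp(-3*t) + C2*exp(-3*t)*sin(3*t).
For the particular solution try q_p = A0 + A1*t + A2*t^2. Substituting and matching coefficients of each power of t gives A0 = -29/162, A1 = 11/27, A2 = -1/9, so q_p = -29/162 - t^2/9 + 11*t/27.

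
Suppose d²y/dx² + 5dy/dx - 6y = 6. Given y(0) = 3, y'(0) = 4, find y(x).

Characteristic equation r² + 5r - 6 = 0 factors as (r + 6)(r - 1) = 0, so r = -6, 1.
Hence y_h = C1*exp(-6*x) + C2*exp(x).
For the particular solution try y_p = A0. Substituting and matching coefficients of each power of x gives A0 = -1, so y_p = -1.
General solution: y = -1 + C1*exp(-6*x) + C2*exp(x).
Apply the initial conditions: y(0) = -1 + C1 + C2 = 3 and y'(0) = C2 - 6*C1 = 4. Solving gives C1 = 0, C2 = 4.

y = -1 + 4*exp(x)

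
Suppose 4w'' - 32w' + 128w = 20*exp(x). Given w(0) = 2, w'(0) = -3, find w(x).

w = exp(x)/5 - 13*exp(4*x)*sin(4*x)/5 + 9*cos(4*x)*exp(4*x)/5

Divide through by 4: w'' - 8w' + 32w = 5*exp(x).
Characteristic equation r² - 8r + 32 = 0 has discriminant (-8)² - 4·(32) = -64 < 0, so r = 4 ± 4i.
Hence w_h = C1*cos(4*x)*exp(4*x) + C2*exp(4*x)*sin(4*x).
Try w_p = A*exp(x). Substituting into the equation and dividing by exp(x) gives A = 1/5, so w_p = exp(x)/5.
General solution: w = exp(x)/5 + C1*cos(4*x)*exp(4*x) + C2*exp(4*x)*sin(4*x).
Apply the initial conditions: w(0) = 1/5 + C1 = 2 and w'(0) = 1/5 + 4*C1 + 4*C2 = -3. Solving gives C1 = 9/5, C2 = -13/5.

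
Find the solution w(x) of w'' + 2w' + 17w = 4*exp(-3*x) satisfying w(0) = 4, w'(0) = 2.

Characteristic equation r² + 2r + 17 = 0 has discriminant (2)² - 4·(17) = -64 < 0, so r = -1 ± 4i.
Hence w_h = C1*cos(4*x)*exp(-x) + C2*exp(-x)*sin(4*x).
Try w_p = A*exp(-3*x). Substituting into the equation and dividing by exp(-3*x) gives A = 1/5, so w_p = exp(-3*x)/5.
General solution: w = exp(-3*x)/5 + C1*cos(4*x)*exp(-x) + C2*exp(-x)*sin(4*x).
Apply the initial conditions: w(0) = 1/5 + C1 = 4 and w'(0) = -3/5 - C1 + 4*C2 = 2. Solving gives C1 = 19/5, C2 = 8/5.

w = exp(-3*x)/5 + 8*exp(-x)*sin(4*x)/5 + 19*cos(4*x)*exp(-x)/5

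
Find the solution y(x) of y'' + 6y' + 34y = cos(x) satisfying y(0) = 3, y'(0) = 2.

y = 2*sin(x)/375 + 11*cos(x)/375 + 818*exp(-3*x)*sin(5*x)/375 + 1114*cos(5*x)*exp(-3*x)/375

Characteristic equation r² + 6r + 34 = 0 has discriminant (6)² - 4·(34) = -100 < 0, so r = -3 ± 5i.
Hence y_h = C1*cos(5*x)*exp(-3*x) + C2*exp(-3*x)*sin(5*x).
Try y_p = A*cos(x) + B*sin(x). Substituting and equating the coefficients of cos(x) and sin(x) gives A = 11/375, B = 2/375, so y_p = 2*sin(x)/375 + 11*cos(x)/375.
General solution: y = 2*sin(x)/375 + 11*cos(x)/375 + C1*cos(5*x)*exp(-3*x) + C2*exp(-3*x)*sin(5*x).
Apply the initial conditions: y(0) = 11/375 + C1 = 3 and y'(0) = 2/375 - 3*C1 + 5*C2 = 2. Solving gives C1 = 1114/375, C2 = 818/375.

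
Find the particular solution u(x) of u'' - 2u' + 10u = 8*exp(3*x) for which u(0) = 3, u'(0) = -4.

u = 8*exp(3*x)/13 - 107*exp(x)*sin(3*x)/39 + 31*cos(3*x)*exp(x)/13

Characteristic equation r² - 2r + 10 = 0 has discriminant (-2)² - 4·(10) = -36 < 0, so r = 1 ± 3i.
Hence u_h = C1*cos(3*x)*exp(x) + C2*exp(x)*sin(3*x).
Try u_p = A*exp(3*x). Substituting into the equation and dividing by exp(3*x) gives A = 8/13, so u_p = 8*exp(3*x)/13.
General solution: u = 8*exp(3*x)/13 + C1*cos(3*x)*exp(x) + C2*exp(x)*sin(3*x).
Apply the initial conditions: u(0) = 8/13 + C1 = 3 and u'(0) = 24/13 + C1 + 3*C2 = -4. Solving gives C1 = 31/13, C2 = -107/39.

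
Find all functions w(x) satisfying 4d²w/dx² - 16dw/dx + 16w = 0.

Divide through by 4: w'' - 4w' + 4w = 0.
Characteristic equation r² - 4r + 4 = 0 has discriminant (-4)² - 4·(4) = 0, so r = 2 is a repeated root.
Hence w_h = (C1 + C2*x)*exp(2*x).

w = C1*exp(2*x) + C2*x*exp(2*x)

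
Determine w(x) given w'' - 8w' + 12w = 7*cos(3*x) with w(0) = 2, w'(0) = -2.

Characteristic equation r² - 8r + 12 = 0 factors as (r - 6)(r - 2) = 0, so r = 6, 2.
Hence w_h = C1*exp(6*x) + C2*exp(2*x).
Try w_p = A*cos(3*x) + B*sin(3*x). Substituting and equating the coefficients of cos(3x) and sin(3x) gives A = 7/195, B = -56/195, so w_p = -56*sin(3*x)/195 + 7*cos(3*x)/195.
General solution: w = -56*sin(3*x)/195 + 7*cos(3*x)/195 + C1*exp(6*x) + C2*exp(2*x).
Apply the initial conditions: w(0) = 7/195 + C1 + C2 = 2 and w'(0) = -56/65 + 2*C2 + 6*C1 = -2. Solving gives C1 = -19/15, C2 = 42/13.

w = -56*sin(3*x)/195 - 19*exp(6*x)/15 + 7*cos(3*x)/195 + 42*exp(2*x)/13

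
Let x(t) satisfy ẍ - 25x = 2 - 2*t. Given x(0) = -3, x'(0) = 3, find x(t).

Characteristic equation r² - 25 = 0 factors as (r + 5)(r - 5) = 0, so r = -5, 5.
Hence x_h = C1*exp(-5*t) + C2*exp(5*t).
For the particular solution try x_p = A0 + A1*t. Substituting and matching coefficients of each power of t gives A0 = -2/25, A1 = 2/25, so x_p = -2/25 + 2*t/25.
General solution: x = -2/25 + 2*t/25 + C1*exp(-5*t) + C2*exp(5*t).
Apply the initial conditions: x(0) = -2/25 + C1 + C2 = -3 and x'(0) = 2/25 - 5*C1 + 5*C2 = 3. Solving gives C1 = -219/125, C2 = -146/125.

x = -2/25 - 219*exp(-5*t)/125 - 146*exp(5*t)/125 + 2*t/25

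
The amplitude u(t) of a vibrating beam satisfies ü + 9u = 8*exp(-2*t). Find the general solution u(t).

Characteristic equation r² + 9 = 0 has discriminant (0)² - 4·(9) = -36 < 0, so r = ± 3i.
Hence u_h = C1*cos(3*t) + C2*sin(3*t).
Try u_p = A*exp(-2*t). Substituting into the equation and dividing by exp(-2*t) gives A = 8/13, so u_p = 8*exp(-2*t)/13.

u = 8*exp(-2*t)/13 + C1*cos(3*t) + C2*sin(3*t)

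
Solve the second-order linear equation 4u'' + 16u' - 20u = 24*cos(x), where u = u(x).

Divide through by 4: u'' + 4u' - 5u = 6*cos(x).
Characteristic equation r² + 4r - 5 = 0 factors as (r - 1)(r + 5) = 0, so r = 1, -5.
Hence u_h = C1*exp(x) + C2*exp(-5*x).
Try u_p = A*cos(x) + B*sin(x). Substituting and equating the coefficients of cos(x) and sin(x) gives A = -9/13, B = 6/13, so u_p = -9*cos(x)/13 + 6*sin(x)/13.

u = -9*cos(x)/13 + 6*sin(x)/13 + C1*exp(x) + C2*exp(-5*x)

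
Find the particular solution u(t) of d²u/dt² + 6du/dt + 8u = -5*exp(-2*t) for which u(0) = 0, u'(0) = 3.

Characteristic equation r² + 6r + 8 = 0 factors as (r + 2)(r + 4) = 0, so r = -2, -4.
Hence u_h = C1*exp(-2*t) + C2*exp(-4*t).
Since exp(-2*t) solves the homogeneous equation (r = -2 is a root of multiplicity 1), multiply the trial by t. Try u_p = A*t*exp(-2*t). Substituting into the equation and dividing by exp(-2*t) gives A = -5/2, so u_p = -5*t*exp(-2*t)/2.
General solution: u = C1*exp(-2*t) + C2*exp(-4*t) - 5*t*exp(-2*t)/2.
Apply the initial conditions: u(0) = C1 + C2 = 0 and u'(0) = -5/2 - 4*C2 - 2*C1 = 3. Solving gives C1 = 11/4, C2 = -11/4.

u = -11*exp(-4*t)/4 + 11*exp(-2*t)/4 - 5*t*exp(-2*t)/2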